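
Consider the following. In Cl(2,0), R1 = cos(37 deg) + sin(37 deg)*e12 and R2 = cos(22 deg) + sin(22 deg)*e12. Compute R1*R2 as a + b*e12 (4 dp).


Same-plane rotors commute and their half-angles add:
R1*R2 = cos(a1 + a2) + sin(a1 + a2)*e12.
a1 + a2 = 37 + 22 = 59 deg
cos(59 deg) = 0.5150
sin(59 deg) = 0.8572
R1*R2 = 0.5150 + 0.8572*e12


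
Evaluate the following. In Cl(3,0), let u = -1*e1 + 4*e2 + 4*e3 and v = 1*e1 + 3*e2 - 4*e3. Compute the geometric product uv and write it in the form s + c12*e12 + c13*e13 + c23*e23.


In Cl(3,0): e_i^2 = 1, e_ie_j = -e_je_i for i != j.
Scalar part = u . v = (-1)*1 + 4*3 + 4*(-4)
= -1 + 12 + (-16) = -5
e12 coeff = (-1)*3 - 4*1 = -3 - 4 = -7
e13 coeff = (-1)*(-4) - 4*1 = 4 - 4 = 0
e23 coeff = 4*(-4) - 4*3 = -16 - 12 = -28
uv = -5 - 7*e12 + 0*e13 - 28*e23


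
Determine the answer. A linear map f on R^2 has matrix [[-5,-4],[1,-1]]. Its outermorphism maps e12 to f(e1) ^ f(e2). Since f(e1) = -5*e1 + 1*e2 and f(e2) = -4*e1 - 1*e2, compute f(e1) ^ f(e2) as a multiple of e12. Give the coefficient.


The outermorphism of a linear map f sends e1^e2 to f(e1)^f(e2).
f(e1) = -5*e1 + 1*e2
f(e2) = -4*e1 - 1*e2
f(e1) ^ f(e2) = (-5*e1 + 1*e2) ^ (-4*e1 - 1*e2)
= (-5)*(-1)*e12 + 1*(-4)*e21
= (5 - (-4))*e12
= 9*e12
Coefficient = 9


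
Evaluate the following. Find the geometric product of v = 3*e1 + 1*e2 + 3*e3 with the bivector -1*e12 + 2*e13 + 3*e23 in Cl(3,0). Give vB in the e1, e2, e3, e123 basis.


vB has grade-1 (vector) and grade-3 (trivector) parts: vB = (v _| B) + (v ^ B).
Vector part <vB>_1:
  e1: -v2*b12 - v3*b13 = -(1)*(-1) - (3)*(2) = -5
  e2: v1*b12 - v3*b23 = (3)*(-1) - (3)*(3) = -12
  e3: v1*b13 + v2*b23 = (3)*(2) + (1)*(3) = 9
Trivector part <vB>_3:
  e123: v1*b23 - v2*b13 + v3*b12 = (3)*(3) - (1)*(2) + (3)*(-1) = 4
vB = -5*e1 - 12*e2 + 9*e3 + 4*e123


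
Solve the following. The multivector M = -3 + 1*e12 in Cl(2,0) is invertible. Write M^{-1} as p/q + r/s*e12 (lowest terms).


M = -3 + 1*e12, where e12^2 = -1.
Since M commutes with its reverse ~M = a - b*e12, M * ~M = a^2 - b^2*e12^2 = a^2 + b^2.
So M^{-1} = ~M / (a^2 + b^2) = (a - b*e12)/(a^2 + b^2).
a^2 + b^2 = 9 + 1 = 10
Scalar part = -3/10 = -3/10
Bivector coeff = -1/10 = -1/10
M^{-1} = -3/10 - 1/10*e12


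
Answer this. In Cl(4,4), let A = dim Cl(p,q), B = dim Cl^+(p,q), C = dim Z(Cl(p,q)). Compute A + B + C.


n = 4 + 4 = 8
Total dim = 2^8 = 256
Even subalgebra dim = 2^7 = 128
n is even, so center dim = 1
Sum = 256 + 128 + 1 = 385


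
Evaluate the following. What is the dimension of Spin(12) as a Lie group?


Spin(n) double-covers SO(n); both have Lie algebra so(n) of dimension n(n-1)/2.
n = 12
n(n-1) = 12 * 11 = 132
dim Spin(12) = 132/2 = 66


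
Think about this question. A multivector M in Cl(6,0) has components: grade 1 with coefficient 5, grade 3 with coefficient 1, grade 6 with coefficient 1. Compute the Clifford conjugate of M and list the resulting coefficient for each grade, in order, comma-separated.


Clifford conjugate sign for grade k: (-1)^(k(k+1)/2)
Grade 1: (-1)^(1*2/2) = (-1)^1 = -1, coeff 5 -> -5
Grade 3: (-1)^(3*4/2) = (-1)^6 = 1, coeff 1 -> 1
Grade 6: (-1)^(6*7/2) = (-1)^21 = -1, coeff 1 -> -1
Conjugated coefficients: -5, 1, -1


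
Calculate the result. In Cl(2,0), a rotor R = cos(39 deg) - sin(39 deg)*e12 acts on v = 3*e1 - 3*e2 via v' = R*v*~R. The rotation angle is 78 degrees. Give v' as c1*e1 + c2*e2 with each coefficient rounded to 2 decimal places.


Rotor R = cos(39deg) - sin(39deg)*e12
Rotation angle theta = 2 * 39 = 78 degrees
v' = R*v*~R rotates v by theta.
cos(78deg) = 0.2079, sin(78deg) = 0.9781
v'_1 = 3*cos(78deg) - (-3)*sin(78deg)
= 3*0.2079 - (-3)*0.9781
= 3.56
v'_2 = 3*sin(78deg) + (-3)*cos(78deg)
= 3*0.9781 + (-3)*0.2079
= 2.31
v' = 3.56*e1 + 2.31*e2


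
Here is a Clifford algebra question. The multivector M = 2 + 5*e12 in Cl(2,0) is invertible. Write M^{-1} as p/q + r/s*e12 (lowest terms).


M = 2 + 5*e12, where e12^2 = -1.
Since M commutes with its reverse ~M = a - b*e12, M * ~M = a^2 - b^2*e12^2 = a^2 + b^2.
So M^{-1} = ~M / (a^2 + b^2) = (a - b*e12)/(a^2 + b^2).
a^2 + b^2 = 4 + 25 = 29
Scalar part = 2/29 = 2/29
Bivector coeff = -5/29 = -5/29
M^{-1} = 2/29 - 5/29*e12


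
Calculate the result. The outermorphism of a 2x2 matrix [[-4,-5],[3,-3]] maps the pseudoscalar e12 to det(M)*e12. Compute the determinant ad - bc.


The outermorphism of a linear map f sends e1^e2 to f(e1)^f(e2).
f(e1) = -4*e1 + 3*e2
f(e2) = -5*e1 - 3*e2
f(e1) ^ f(e2) = (-4*e1 + 3*e2) ^ (-5*e1 - 3*e2)
= (-4)*(-3)*e12 + 3*(-5)*e21
= (12 - (-15))*e12
= 27*e12
Coefficient = 27


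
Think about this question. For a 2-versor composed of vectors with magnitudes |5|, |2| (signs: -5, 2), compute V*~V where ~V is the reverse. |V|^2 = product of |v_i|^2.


Each vector v_i has |v_i|^2 = s_i^2
Squared scales: (-5)^2 = 25, 2^2 = 4
|V|^2 = 25 * 4
= 100


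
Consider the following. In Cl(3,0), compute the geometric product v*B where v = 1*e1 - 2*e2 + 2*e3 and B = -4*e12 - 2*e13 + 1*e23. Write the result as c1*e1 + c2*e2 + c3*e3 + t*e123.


vB has grade-1 (vector) and grade-3 (trivector) parts: vB = (v _| B) + (v ^ B).
Vector part <vB>_1:
  e1: -v2*b12 - v3*b13 = -(-2)*(-4) - (2)*(-2) = -4
  e2: v1*b12 - v3*b23 = (1)*(-4) - (2)*(1) = -6
  e3: v1*b13 + v2*b23 = (1)*(-2) + (-2)*(1) = -4
Trivector part <vB>_3:
  e123: v1*b23 - v2*b13 + v3*b12 = (1)*(1) - (-2)*(-2) + (2)*(-4) = -11
vB = -4*e1 - 6*e2 - 4*e3 - 11*e123


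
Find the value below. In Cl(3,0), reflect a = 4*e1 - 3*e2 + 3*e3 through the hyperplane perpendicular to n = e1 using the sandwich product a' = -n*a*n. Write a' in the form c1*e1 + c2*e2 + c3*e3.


Reflection formula: a' = -n*a*n, with n = e1 (unit vector, n^2 = 1).
For reflection through hyperplane perp to e1:
The component along e1 flips sign, others stay.
a = (4, -3, 3)
a' = (-4, -3, 3)
a' = -4*e1 - 3*e2 + 3*e3


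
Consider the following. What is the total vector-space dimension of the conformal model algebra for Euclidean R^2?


The conformal model of R^2 uses Cl(3,1): the 2 Euclidean generators plus two extra orthogonal generators e+ (e+^2 = +1) and e- (e-^2 = -1), from which the null vectors e0, einf are built.
Number of generators m = 2 + 2 = 4.
dim Cl(p,q) = 2^m = 2^4 = 16


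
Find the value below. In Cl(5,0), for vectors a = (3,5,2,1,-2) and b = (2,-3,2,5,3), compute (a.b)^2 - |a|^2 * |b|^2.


a . b = 3*2 + 5*(-3) + 2*2 + 1*5 + (-2)*3
= 6 + (-15) + 4 + 5 + (-6) = -6
|a|^2 = 3^2 + 5^2 + 2^2 + 1^2 + (-2)^2 = 43
|b|^2 = 2^2 + (-3)^2 + 2^2 + 5^2 + 3^2 = 51
(a.b)^2 = (-6)^2 = 36
|a|^2 * |b|^2 = 43 * 51 = 2193
Result = 36 - 2193 = -2157


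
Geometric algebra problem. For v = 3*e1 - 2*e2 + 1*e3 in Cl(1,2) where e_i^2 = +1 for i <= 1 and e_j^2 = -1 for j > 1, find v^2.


v^2 = sum of c_i^2 * e_i^2
Positive signature terms (e_i^2 = +1): 3^2 = 9
Negative signature terms (e_j^2 = -1): (-2)^2 + 1^2 = 5
v^2 = 9 - 5 = 4


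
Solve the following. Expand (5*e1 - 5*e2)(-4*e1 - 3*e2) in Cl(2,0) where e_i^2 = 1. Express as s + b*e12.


Expand: (5*e1 - 5*e2)(-4*e1 - 3*e2)
= 5*(-4)*e1e1 + 5*(-3)*e1e2 + (-5)*(-4)*e2e1 + (-5)*(-3)*e2e2
Using e1^2 = e2^2 = 1, e2e1 = -e1e2:
Scalar part s = 5*(-4) + (-5)*(-3) = -20 + 15 = -5
Bivector part b = 5*(-3) - (-5)*(-4) = -15 - 20 = -35
uv = -5 - 35*e12


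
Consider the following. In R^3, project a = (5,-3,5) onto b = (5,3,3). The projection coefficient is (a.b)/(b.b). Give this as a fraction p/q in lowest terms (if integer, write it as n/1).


Projection coefficient = (a . b) / (b . b)
a . b = 5*5 + (-3)*3 + 5*3
= 25 + (-9) + 15 = 31
b . b = 5^2 + 3^2 + 3^2
= 25 + 9 + 9 = 43
Coefficient = 31/43
In lowest terms: 31/43


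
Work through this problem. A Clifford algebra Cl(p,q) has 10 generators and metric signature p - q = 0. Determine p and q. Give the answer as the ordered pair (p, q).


We need p + q = 10 and p - q = 0.
Adding: 2p = 10 + 0 = 10, so p = 5.
Then q = 10 - 5 = 5.
(p, q) = (5, 5)


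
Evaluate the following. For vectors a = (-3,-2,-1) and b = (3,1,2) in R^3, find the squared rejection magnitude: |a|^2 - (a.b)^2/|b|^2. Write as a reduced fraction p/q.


|a|^2 = (-3)^2 + (-2)^2 + (-1)^2 = 14
|b|^2 = 3^2 + 1^2 + 2^2 = 14
a . b = (-3)*3 + (-2)*1 + (-1)*2 = -13
(a.b)^2 = (-13)^2 = 169
|rej|^2 = 14 - 169/14
= (196 - 169)/14
= 27/14
In lowest terms: 27/14


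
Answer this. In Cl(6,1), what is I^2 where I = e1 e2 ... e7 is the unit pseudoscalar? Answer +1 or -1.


The pseudoscalar I = e1...e_n (product of all n generators) of Cl(p,q) satisfies I^2 = (-1)^(q + n(n-1)/2).
p = 6, q = 1, n = p + q = 7
n(n-1)/2 = 7 * 6 / 2 = 21
Exponent = q + n(n-1)/2 = 1 + 21 = 22
I^2 = (-1)^22 = +1


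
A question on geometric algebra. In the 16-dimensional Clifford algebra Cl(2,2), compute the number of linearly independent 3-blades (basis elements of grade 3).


Number of grade-k basis blades in Cl(p,q) with n = p + q is C(n, k).
n = 2 + 2 = 4
C(4, 3) = 4! / (3! * 1!)
= 24 / (6 * 1)
= 4


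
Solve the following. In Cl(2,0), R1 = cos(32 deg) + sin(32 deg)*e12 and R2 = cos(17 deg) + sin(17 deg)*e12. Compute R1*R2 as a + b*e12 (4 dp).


Same-plane rotors commute and their half-angles add:
R1*R2 = cos(a1 + a2) + sin(a1 + a2)*e12.
a1 + a2 = 32 + 17 = 49 deg
cos(49 deg) = 0.6561
sin(49 deg) = 0.7547
R1*R2 = 0.6561 + 0.7547*e12


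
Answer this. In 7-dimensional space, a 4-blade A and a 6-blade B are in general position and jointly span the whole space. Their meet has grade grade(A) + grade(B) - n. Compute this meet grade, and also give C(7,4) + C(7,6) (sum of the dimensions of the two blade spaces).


Meet grade = grade(A) + grade(B) - n
= 4 + 6 - 7 = 3
C(7,4) = 35
C(7,6) = 7
dim_A + dim_B = 35 + 7 = 42


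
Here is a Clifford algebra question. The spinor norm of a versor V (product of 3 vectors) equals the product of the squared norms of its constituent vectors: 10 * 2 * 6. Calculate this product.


Spinor norm N(V) = |v1|^2 * |v2|^2 * ... * |v3|^2
= 10 * 2 * 6
Running product: 10, 20, 120
N(V) = 120


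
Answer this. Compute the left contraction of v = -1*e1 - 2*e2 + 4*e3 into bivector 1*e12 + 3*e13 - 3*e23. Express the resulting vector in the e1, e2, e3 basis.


Left contraction v _| B = <vB>_1 (grade-1 part of the geometric product vB).
Using e1_|e12 = e2, e2_|e12 = -e1, e1_|e13 = e3, e3_|e13 = -e1, e2_|e23 = e3, e3_|e23 = -e2:
e1 coeff: -v2*b12 - v3*b13 = -(-2)*(1) - (4)*(3) = -10
e2 coeff: v1*b12 - v3*b23 = (-1)*(1) - (4)*(-3) = 11
e3 coeff: v1*b13 + v2*b23 = (-1)*(3) + (-2)*(-3) = 3
v _| B = -10*e1 + 11*e2 + 3*e3


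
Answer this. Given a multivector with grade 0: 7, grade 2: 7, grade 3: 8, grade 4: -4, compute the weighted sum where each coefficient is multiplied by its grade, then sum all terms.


Grade-weighted sum = sum of grade_k * coefficient_k
0*7 = 0
2*7 = 14
3*8 = 24
4*(-4) = -16
Total = 0 + 14 + 24 + (-16) = 22


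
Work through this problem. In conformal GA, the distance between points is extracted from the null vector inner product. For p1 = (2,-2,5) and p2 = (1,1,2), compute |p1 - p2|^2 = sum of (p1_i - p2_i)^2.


p1 - p2 = (1, -3, 3)
|p1 - p2|^2 = 1^2 + (-3)^2 + 3^2
= 1 + 9 + 9
= 19


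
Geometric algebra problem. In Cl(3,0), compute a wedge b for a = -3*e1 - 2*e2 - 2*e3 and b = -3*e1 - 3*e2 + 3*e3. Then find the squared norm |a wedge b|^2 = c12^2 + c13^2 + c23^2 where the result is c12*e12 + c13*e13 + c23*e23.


a wedge b = (a1*b2 - a2*b1)*e12 + (a1*b3 - a3*b1)*e13 + (a2*b3 - a3*b2)*e23
e12 coeff: (-3)*(-3) - (-2)*(-3) = 9 - 6 = 3
e13 coeff: (-3)*3 - (-2)*(-3) = -9 - 6 = -15
e23 coeff: (-2)*3 - (-2)*(-3) = -6 - 6 = -12
|a wedge b|^2 = 3^2 + (-15)^2 + (-12)^2
= 9 + 225 + 144
= 378


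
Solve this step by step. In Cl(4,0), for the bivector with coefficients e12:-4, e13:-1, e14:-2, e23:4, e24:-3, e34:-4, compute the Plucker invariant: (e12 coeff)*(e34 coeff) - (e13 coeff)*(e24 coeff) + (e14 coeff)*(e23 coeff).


Plucker relation: af - be + cd
a*f = (-4)*(-4) = 16
b*e = (-1)*(-3) = 3
c*d = (-2)*4 = -8
af - be + cd = 16 - 3 + (-8)
= 5


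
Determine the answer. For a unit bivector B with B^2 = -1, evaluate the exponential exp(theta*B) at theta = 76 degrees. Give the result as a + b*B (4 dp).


For a unit bivector B with B^2 = -1, the exponential series gives
e^(theta*B) = cos(theta) + sin(theta)*B (the GA analogue of Euler's formula).
theta = 76 degrees = 1.32645 rad
cos(76 deg) = 0.2419
sin(76 deg) = 0.9703
exp(theta*B) = 0.2419 + 0.9703*B


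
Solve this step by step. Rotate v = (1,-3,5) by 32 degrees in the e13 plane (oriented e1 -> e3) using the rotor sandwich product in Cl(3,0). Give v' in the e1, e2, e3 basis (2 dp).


Rotor R = cos(16deg) - sin(16deg)*e13
Rotation angle theta = 2 * 16 = 32 degrees in the e13 plane (e1 -> e3).
The component perpendicular to the plane (e2) is invariant: v'_2 = v2 = -3.00
cos(32deg) = 0.8480, sin(32deg) = 0.5299
v'_1 = v1*cos(theta) - v3*sin(theta) = 1*0.8480 - 5*0.5299 = -1.80
v'_3 = v1*sin(theta) + v3*cos(theta) = 1*0.5299 + 5*0.8480 = 4.77
v' = -1.80*e1 - 3.00*e2 + 4.77*e3


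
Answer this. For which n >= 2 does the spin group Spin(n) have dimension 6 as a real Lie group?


dim Spin(n) = dim so(n) = n(n-1)/2.
Solve n(n-1)/2 = 6, i.e. n^2 - n - 12 = 0.
Discriminant = 1 + 8*6 = 49
n = (1 + sqrt(49))/2 = (1 + 7)/2 = 4


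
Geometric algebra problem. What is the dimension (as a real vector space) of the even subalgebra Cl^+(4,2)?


Even subalgebra dimension = 2^(n-1)
n = 4 + 2 = 6
2^(6 - 1) = 2^5 = 32
Verification: sum of C(6,k) for even k = 1 + 15 + 15 + 1 = 32
Result = 32


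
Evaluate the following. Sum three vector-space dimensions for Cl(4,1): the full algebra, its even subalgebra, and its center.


n = 4 + 1 = 5
Total dim = 2^5 = 32
Even subalgebra dim = 2^4 = 16
n is odd, so center dim = 2
Sum = 32 + 16 + 2 = 50


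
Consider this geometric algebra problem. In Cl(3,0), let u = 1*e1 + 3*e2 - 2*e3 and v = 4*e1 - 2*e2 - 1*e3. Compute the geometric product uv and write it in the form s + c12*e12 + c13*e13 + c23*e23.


In Cl(3,0): e_i^2 = 1, e_ie_j = -e_je_i for i != j.
Scalar part = u . v = 1*4 + 3*(-2) + (-2)*(-1)
= 4 + (-6) + 2 = 0
e12 coeff = 1*(-2) - 3*4 = -2 - 12 = -14
e13 coeff = 1*(-1) - (-2)*4 = -1 - (-8) = 7
e23 coeff = 3*(-1) - (-2)*(-2) = -3 - 4 = -7
uv = 0 - 14*e12 + 7*e13 - 7*e23


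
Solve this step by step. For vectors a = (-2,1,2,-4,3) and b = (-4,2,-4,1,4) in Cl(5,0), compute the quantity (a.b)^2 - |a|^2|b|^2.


a . b = (-2)*(-4) + 1*2 + 2*(-4) + (-4)*1 + 3*4
= 8 + 2 + (-8) + (-4) + 12 = 10
|a|^2 = (-2)^2 + 1^2 + 2^2 + (-4)^2 + 3^2 = 34
|b|^2 = (-4)^2 + 2^2 + (-4)^2 + 1^2 + 4^2 = 53
(a.b)^2 = 10^2 = 100
|a|^2 * |b|^2 = 34 * 53 = 1802
Result = 100 - 1802 = -1702


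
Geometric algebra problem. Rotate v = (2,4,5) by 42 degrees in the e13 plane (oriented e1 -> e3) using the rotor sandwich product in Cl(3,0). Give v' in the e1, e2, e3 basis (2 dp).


Rotor R = cos(21deg) - sin(21deg)*e13
Rotation angle theta = 2 * 21 = 42 degrees in the e13 plane (e1 -> e3).
The component perpendicular to the plane (e2) is invariant: v'_2 = v2 = 4.00
cos(42deg) = 0.7431, sin(42deg) = 0.6691
v'_1 = v1*cos(theta) - v3*sin(theta) = 2*0.7431 - 5*0.6691 = -1.86
v'_3 = v1*sin(theta) + v3*cos(theta) = 2*0.6691 + 5*0.7431 = 5.05
v' = -1.86*e1 + 4.00*e2 + 5.05*e3


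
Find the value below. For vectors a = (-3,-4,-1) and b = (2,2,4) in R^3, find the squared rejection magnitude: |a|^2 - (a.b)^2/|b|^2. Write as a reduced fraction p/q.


|a|^2 = (-3)^2 + (-4)^2 + (-1)^2 = 26
|b|^2 = 2^2 + 2^2 + 4^2 = 24
a . b = (-3)*2 + (-4)*2 + (-1)*4 = -18
(a.b)^2 = (-18)^2 = 324
|rej|^2 = 26 - 324/24
= (624 - 324)/24
= 300/24
In lowest terms: 25/2


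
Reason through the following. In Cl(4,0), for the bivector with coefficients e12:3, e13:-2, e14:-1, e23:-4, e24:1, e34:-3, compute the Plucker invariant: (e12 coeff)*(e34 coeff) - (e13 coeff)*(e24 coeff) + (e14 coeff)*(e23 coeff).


Plucker relation: af - be + cd
a*f = 3*(-3) = -9
b*e = (-2)*1 = -2
c*d = (-1)*(-4) = 4
af - be + cd = -9 - (-2) + 4
= -3


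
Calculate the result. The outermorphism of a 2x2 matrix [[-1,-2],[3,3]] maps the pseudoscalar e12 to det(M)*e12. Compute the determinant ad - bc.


The outermorphism of a linear map f sends e1^e2 to f(e1)^f(e2).
f(e1) = -1*e1 + 3*e2
f(e2) = -2*e1 + 3*e2
f(e1) ^ f(e2) = (-1*e1 + 3*e2) ^ (-2*e1 + 3*e2)
= (-1)*3*e12 + 3*(-2)*e21
= (-3 - (-6))*e12
= 3*e12
Coefficient = 3


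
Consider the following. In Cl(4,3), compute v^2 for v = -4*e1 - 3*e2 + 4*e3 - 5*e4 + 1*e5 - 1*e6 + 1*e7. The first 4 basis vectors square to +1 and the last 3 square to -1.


v^2 = sum of c_i^2 * e_i^2
Positive signature terms (e_i^2 = +1): (-4)^2 + (-3)^2 + 4^2 + (-5)^2 = 66
Negative signature terms (e_j^2 = -1): 1^2 + (-1)^2 + 1^2 = 3
v^2 = 66 - 3 = 63


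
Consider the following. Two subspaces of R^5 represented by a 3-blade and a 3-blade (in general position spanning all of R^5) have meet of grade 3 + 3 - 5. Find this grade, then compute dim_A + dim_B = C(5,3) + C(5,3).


Meet grade = grade(A) + grade(B) - n
= 3 + 3 - 5 = 1
C(5,3) = 10
C(5,3) = 10
dim_A + dim_B = 10 + 10 = 20


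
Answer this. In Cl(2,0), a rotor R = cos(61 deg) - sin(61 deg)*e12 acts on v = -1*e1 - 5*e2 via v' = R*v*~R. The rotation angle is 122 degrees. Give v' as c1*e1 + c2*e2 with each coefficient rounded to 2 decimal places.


Rotor R = cos(61deg) - sin(61deg)*e12
Rotation angle theta = 2 * 61 = 122 degrees
v' = R*v*~R rotates v by theta.
cos(122deg) = -0.5299, sin(122deg) = 0.8480
v'_1 = -1*cos(122deg) - (-5)*sin(122deg)
= -1*(-0.5299) - (-5)*0.8480
= 4.77
v'_2 = -1*sin(122deg) + (-5)*cos(122deg)
= -1*0.8480 + (-5)*(-0.5299)
= 1.80
v' = 4.77*e1 + 1.80*e2


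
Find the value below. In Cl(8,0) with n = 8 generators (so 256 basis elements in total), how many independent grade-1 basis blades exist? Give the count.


Number of grade-k basis blades in Cl(p,q) with n = p + q is C(n, k).
n = 8 + 0 = 8
C(8, 1) = 8! / (1! * 7!)
= 40320 / (1 * 5040)
= 8


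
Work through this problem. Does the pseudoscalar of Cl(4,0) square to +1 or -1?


The pseudoscalar I = e1...e_n (product of all n generators) of Cl(p,q) satisfies I^2 = (-1)^(q + n(n-1)/2).
p = 4, q = 0, n = p + q = 4
n(n-1)/2 = 4 * 3 / 2 = 6
Exponent = q + n(n-1)/2 = 0 + 6 = 6
I^2 = (-1)^6 = +1


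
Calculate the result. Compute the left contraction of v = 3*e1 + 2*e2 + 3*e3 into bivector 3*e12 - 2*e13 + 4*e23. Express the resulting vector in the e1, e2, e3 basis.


Left contraction v _| B = <vB>_1 (grade-1 part of the geometric product vB).
Using e1_|e12 = e2, e2_|e12 = -e1, e1_|e13 = e3, e3_|e13 = -e1, e2_|e23 = e3, e3_|e23 = -e2:
e1 coeff: -v2*b12 - v3*b13 = -(2)*(3) - (3)*(-2) = 0
e2 coeff: v1*b12 - v3*b23 = (3)*(3) - (3)*(4) = -3
e3 coeff: v1*b13 + v2*b23 = (3)*(-2) + (2)*(4) = 2
v _| B = 0*e1 - 3*e2 + 2*e3


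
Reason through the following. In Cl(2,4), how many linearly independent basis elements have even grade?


Even subalgebra dimension = 2^(n-1)
n = 2 + 4 = 6
2^(6 - 1) = 2^5 = 32
Verification: sum of C(6,k) for even k = 1 + 15 + 15 + 1 = 32
Result = 32


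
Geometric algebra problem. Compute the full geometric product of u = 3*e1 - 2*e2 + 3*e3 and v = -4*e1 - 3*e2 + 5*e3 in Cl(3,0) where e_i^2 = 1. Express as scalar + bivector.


In Cl(3,0): e_i^2 = 1, e_ie_j = -e_je_i for i != j.
Scalar part = u . v = 3*(-4) + (-2)*(-3) + 3*5
= -12 + 6 + 15 = 9
e12 coeff = 3*(-3) - (-2)*(-4) = -9 - 8 = -17
e13 coeff = 3*5 - 3*(-4) = 15 - (-12) = 27
e23 coeff = (-2)*5 - 3*(-3) = -10 - (-9) = -1
uv = 9 - 17*e12 + 27*e13 - 1*e23


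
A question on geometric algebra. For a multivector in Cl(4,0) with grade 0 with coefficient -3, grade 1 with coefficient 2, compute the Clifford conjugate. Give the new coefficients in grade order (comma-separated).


Clifford conjugate sign for grade k: (-1)^(k(k+1)/2)
Grade 0: (-1)^(0*1/2) = (-1)^0 = 1, coeff -3 -> -3
Grade 1: (-1)^(1*2/2) = (-1)^1 = -1, coeff 2 -> -2
Conjugated coefficients: -3, -2


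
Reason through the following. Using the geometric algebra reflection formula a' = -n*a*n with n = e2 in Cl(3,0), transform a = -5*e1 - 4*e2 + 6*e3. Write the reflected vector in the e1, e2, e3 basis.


Reflection formula: a' = -n*a*n, with n = e2 (unit vector, n^2 = 1).
For reflection through hyperplane perp to e2:
The component along e2 flips sign, others stay.
a = (-5, -4, 6)
a' = (-5, 4, 6)
a' = -5*e1 + 4*e2 + 6*e3


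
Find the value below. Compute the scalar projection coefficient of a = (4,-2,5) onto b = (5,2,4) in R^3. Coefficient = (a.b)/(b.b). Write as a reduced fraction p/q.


Projection coefficient = (a . b) / (b . b)
a . b = 4*5 + (-2)*2 + 5*4
= 20 + (-4) + 20 = 36
b . b = 5^2 + 2^2 + 4^2
= 25 + 4 + 16 = 45
Coefficient = 36/45
In lowest terms: 4/5


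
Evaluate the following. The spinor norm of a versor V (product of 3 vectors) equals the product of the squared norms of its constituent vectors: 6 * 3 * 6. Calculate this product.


Spinor norm N(V) = |v1|^2 * |v2|^2 * ... * |v3|^2
= 6 * 3 * 6
Running product: 6, 18, 108
N(V) = 108


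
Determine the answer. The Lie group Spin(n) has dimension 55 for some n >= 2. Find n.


dim Spin(n) = dim so(n) = n(n-1)/2.
Solve n(n-1)/2 = 55, i.e. n^2 - n - 110 = 0.
Discriminant = 1 + 8*55 = 441
n = (1 + sqrt(441))/2 = (1 + 21)/2 = 11


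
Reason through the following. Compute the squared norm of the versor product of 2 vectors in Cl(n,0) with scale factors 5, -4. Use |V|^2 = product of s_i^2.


Each vector v_i has |v_i|^2 = s_i^2
Squared scales: 5^2 = 25, (-4)^2 = 16
|V|^2 = 25 * 16
= 400


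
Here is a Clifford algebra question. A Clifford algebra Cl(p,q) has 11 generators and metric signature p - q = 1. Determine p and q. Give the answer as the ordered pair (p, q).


We need p + q = 11 and p - q = 1.
Adding: 2p = 11 + 1 = 12, so p = 6.
Then q = 11 - 6 = 5.
(p, q) = (6, 5)


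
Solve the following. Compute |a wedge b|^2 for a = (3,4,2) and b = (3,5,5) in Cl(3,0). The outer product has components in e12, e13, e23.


a wedge b = (a1*b2 - a2*b1)*e12 + (a1*b3 - a3*b1)*e13 + (a2*b3 - a3*b2)*e23
e12 coeff: 3*5 - 4*3 = 15 - 12 = 3
e13 coeff: 3*5 - 2*3 = 15 - 6 = 9
e23 coeff: 4*5 - 2*5 = 20 - 10 = 10
|a wedge b|^2 = 3^2 + 9^2 + 10^2
= 9 + 81 + 100
= 190


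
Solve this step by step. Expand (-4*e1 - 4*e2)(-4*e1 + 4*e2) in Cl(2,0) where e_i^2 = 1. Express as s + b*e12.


Expand: (-4*e1 - 4*e2)(-4*e1 + 4*e2)
= (-4)*(-4)*e1e1 + (-4)*4*e1e2 + (-4)*(-4)*e2e1 + (-4)*4*e2e2
Using e1^2 = e2^2 = 1, e2e1 = -e1e2:
Scalar part s = (-4)*(-4) + (-4)*4 = 16 + (-16) = 0
Bivector part b = (-4)*4 - (-4)*(-4) = -16 - 16 = -32
uv = 0 - 32*e12


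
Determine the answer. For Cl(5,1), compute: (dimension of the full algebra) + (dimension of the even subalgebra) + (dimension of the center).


n = 5 + 1 = 6
Total dim = 2^6 = 64
Even subalgebra dim = 2^5 = 32
n is even, so center dim = 1
Sum = 64 + 32 + 1 = 97


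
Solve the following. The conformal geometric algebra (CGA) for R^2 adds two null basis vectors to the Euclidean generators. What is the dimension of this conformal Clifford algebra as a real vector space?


The conformal model of R^2 uses Cl(3,1): the 2 Euclidean generators plus two extra orthogonal generators e+ (e+^2 = +1) and e- (e-^2 = -1), from which the null vectors e0, einf are built.
Number of generators m = 2 + 2 = 4.
dim Cl(p,q) = 2^m = 2^4 = 16


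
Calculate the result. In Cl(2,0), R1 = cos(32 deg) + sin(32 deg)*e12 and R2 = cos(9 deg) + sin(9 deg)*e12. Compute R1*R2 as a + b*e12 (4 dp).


Same-plane rotors commute and their half-angles add:
R1*R2 = cos(a1 + a2) + sin(a1 + a2)*e12.
a1 + a2 = 32 + 9 = 41 deg
cos(41 deg) = 0.7547
sin(41 deg) = 0.6561
R1*R2 = 0.7547 + 0.6561*e12


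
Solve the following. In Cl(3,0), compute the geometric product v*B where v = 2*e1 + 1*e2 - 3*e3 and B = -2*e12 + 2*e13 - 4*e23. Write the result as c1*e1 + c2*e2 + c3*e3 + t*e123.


vB has grade-1 (vector) and grade-3 (trivector) parts: vB = (v _| B) + (v ^ B).
Vector part <vB>_1:
  e1: -v2*b12 - v3*b13 = -(1)*(-2) - (-3)*(2) = 8
  e2: v1*b12 - v3*b23 = (2)*(-2) - (-3)*(-4) = -16
  e3: v1*b13 + v2*b23 = (2)*(2) + (1)*(-4) = 0
Trivector part <vB>_3:
  e123: v1*b23 - v2*b13 + v3*b12 = (2)*(-4) - (1)*(2) + (-3)*(-2) = -4
vB = 8*e1 - 16*e2 + 0*e3 - 4*e123


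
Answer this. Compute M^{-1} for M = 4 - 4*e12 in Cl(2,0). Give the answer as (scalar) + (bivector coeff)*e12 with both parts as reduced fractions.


M = 4 - 4*e12, where e12^2 = -1.
Since M commutes with its reverse ~M = a - b*e12, M * ~M = a^2 - b^2*e12^2 = a^2 + b^2.
So M^{-1} = ~M / (a^2 + b^2) = (a - b*e12)/(a^2 + b^2).
a^2 + b^2 = 16 + 16 = 32
Scalar part = 4/32 = 1/8
Bivector coeff = 4/32 = 1/8
M^{-1} = 1/8 + 1/8*e12


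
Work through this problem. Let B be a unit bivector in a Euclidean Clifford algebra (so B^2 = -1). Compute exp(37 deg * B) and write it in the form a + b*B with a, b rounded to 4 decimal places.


For a unit bivector B with B^2 = -1, the exponential series gives
e^(theta*B) = cos(theta) + sin(theta)*B (the GA analogue of Euler's formula).
theta = 37 degrees = 0.645772 rad
cos(37 deg) = 0.7986
sin(37 deg) = 0.6018
exp(theta*B) = 0.7986 + 0.6018*B


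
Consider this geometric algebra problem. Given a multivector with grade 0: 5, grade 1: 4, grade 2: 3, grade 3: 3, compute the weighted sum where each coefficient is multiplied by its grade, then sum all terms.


Grade-weighted sum = sum of grade_k * coefficient_k
0*5 = 0
1*4 = 4
2*3 = 6
3*3 = 9
Total = 0 + 4 + 6 + 9 = 19


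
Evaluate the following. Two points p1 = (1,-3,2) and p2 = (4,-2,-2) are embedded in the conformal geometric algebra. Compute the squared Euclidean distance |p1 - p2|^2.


p1 - p2 = (-3, -1, 4)
|p1 - p2|^2 = (-3)^2 + (-1)^2 + 4^2
= 9 + 1 + 16
= 26


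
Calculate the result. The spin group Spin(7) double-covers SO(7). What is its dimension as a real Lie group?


Spin(n) double-covers SO(n); both have Lie algebra so(n) of dimension n(n-1)/2.
n = 7
n(n-1) = 7 * 6 = 42
dim Spin(7) = 42/2 = 21


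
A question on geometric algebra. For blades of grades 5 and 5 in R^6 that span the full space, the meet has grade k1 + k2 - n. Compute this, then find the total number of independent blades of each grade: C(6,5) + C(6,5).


Meet grade = grade(A) + grade(B) - n
= 5 + 5 - 6 = 4
C(6,5) = 6
C(6,5) = 6
dim_A + dim_B = 6 + 6 = 12


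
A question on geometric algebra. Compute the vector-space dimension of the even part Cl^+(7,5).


Even subalgebra dimension = 2^(n-1)
n = 7 + 5 = 12
2^(12 - 1) = 2^11 = 2048
Verification: sum of C(12,k) for even k = 1 + 66 + 495 + 924 + 495 + 66 + 1 = 2048
Result = 2048


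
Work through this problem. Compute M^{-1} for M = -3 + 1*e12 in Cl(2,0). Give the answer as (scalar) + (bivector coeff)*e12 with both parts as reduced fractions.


M = -3 + 1*e12, where e12^2 = -1.
Since M commutes with its reverse ~M = a - b*e12, M * ~M = a^2 - b^2*e12^2 = a^2 + b^2.
So M^{-1} = ~M / (a^2 + b^2) = (a - b*e12)/(a^2 + b^2).
a^2 + b^2 = 9 + 1 = 10
Scalar part = -3/10 = -3/10
Bivector coeff = -1/10 = -1/10
M^{-1} = -3/10 - 1/10*e12


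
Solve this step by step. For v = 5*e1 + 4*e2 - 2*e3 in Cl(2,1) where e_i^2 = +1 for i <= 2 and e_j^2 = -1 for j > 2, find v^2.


v^2 = sum of c_i^2 * e_i^2
Positive signature terms (e_i^2 = +1): 5^2 + 4^2 = 41
Negative signature terms (e_j^2 = -1): (-2)^2 = 4
v^2 = 41 - 4 = 37


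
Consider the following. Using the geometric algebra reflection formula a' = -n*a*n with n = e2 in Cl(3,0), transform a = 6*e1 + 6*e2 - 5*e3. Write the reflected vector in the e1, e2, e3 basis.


Reflection formula: a' = -n*a*n, with n = e2 (unit vector, n^2 = 1).
For reflection through hyperplane perp to e2:
The component along e2 flips sign, others stay.
a = (6, 6, -5)
a' = (6, -6, -5)
a' = 6*e1 - 6*e2 - 5*e3


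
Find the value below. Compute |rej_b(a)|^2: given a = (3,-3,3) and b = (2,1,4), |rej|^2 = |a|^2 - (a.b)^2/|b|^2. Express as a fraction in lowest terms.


|a|^2 = 3^2 + (-3)^2 + 3^2 = 27
|b|^2 = 2^2 + 1^2 + 4^2 = 21
a . b = 3*2 + (-3)*1 + 3*4 = 15
(a.b)^2 = 15^2 = 225
|rej|^2 = 27 - 225/21
= (567 - 225)/21
= 342/21
In lowest terms: 114/7


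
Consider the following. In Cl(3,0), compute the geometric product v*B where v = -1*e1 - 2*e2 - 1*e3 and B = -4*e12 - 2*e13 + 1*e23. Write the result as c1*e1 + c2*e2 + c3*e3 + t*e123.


vB has grade-1 (vector) and grade-3 (trivector) parts: vB = (v _| B) + (v ^ B).
Vector part <vB>_1:
  e1: -v2*b12 - v3*b13 = -(-2)*(-4) - (-1)*(-2) = -10
  e2: v1*b12 - v3*b23 = (-1)*(-4) - (-1)*(1) = 5
  e3: v1*b13 + v2*b23 = (-1)*(-2) + (-2)*(1) = 0
Trivector part <vB>_3:
  e123: v1*b23 - v2*b13 + v3*b12 = (-1)*(1) - (-2)*(-2) + (-1)*(-4) = -1
vB = -10*e1 + 5*e2 + 0*e3 - 1*e123


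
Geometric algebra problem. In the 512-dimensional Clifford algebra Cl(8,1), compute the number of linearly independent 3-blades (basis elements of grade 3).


Number of grade-k basis blades in Cl(p,q) with n = p + q is C(n, k).
n = 8 + 1 = 9
C(9, 3) = 9! / (3! * 6!)
= 362880 / (6 * 720)
= 84


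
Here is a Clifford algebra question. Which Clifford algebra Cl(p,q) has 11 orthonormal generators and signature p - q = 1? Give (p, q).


We need p + q = 11 and p - q = 1.
Adding: 2p = 11 + 1 = 12, so p = 6.
Then q = 11 - 6 = 5.
(p, q) = (6, 5)


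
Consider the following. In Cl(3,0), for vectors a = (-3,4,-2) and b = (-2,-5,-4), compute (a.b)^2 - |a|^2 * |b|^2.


a . b = (-3)*(-2) + 4*(-5) + (-2)*(-4)
= 6 + (-20) + 8 = -6
|a|^2 = (-3)^2 + 4^2 + (-2)^2 = 29
|b|^2 = (-2)^2 + (-5)^2 + (-4)^2 = 45
(a.b)^2 = (-6)^2 = 36
|a|^2 * |b|^2 = 29 * 45 = 1305
Result = 36 - 1305 = -1269


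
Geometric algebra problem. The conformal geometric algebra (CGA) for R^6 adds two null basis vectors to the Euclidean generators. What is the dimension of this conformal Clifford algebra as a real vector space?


The conformal model of R^6 uses Cl(7,1): the 6 Euclidean generators plus two extra orthogonal generators e+ (e+^2 = +1) and e- (e-^2 = -1), from which the null vectors e0, einf are built.
Number of generators m = 6 + 2 = 8.
dim Cl(p,q) = 2^m = 2^8 = 256


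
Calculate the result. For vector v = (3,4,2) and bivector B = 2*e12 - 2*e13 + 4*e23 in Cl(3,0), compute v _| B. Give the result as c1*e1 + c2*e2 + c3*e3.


Left contraction v _| B = <vB>_1 (grade-1 part of the geometric product vB).
Using e1_|e12 = e2, e2_|e12 = -e1, e1_|e13 = e3, e3_|e13 = -e1, e2_|e23 = e3, e3_|e23 = -e2:
e1 coeff: -v2*b12 - v3*b13 = -(4)*(2) - (2)*(-2) = -4
e2 coeff: v1*b12 - v3*b23 = (3)*(2) - (2)*(4) = -2
e3 coeff: v1*b13 + v2*b23 = (3)*(-2) + (4)*(4) = 10
v _| B = -4*e1 - 2*e2 + 10*e3


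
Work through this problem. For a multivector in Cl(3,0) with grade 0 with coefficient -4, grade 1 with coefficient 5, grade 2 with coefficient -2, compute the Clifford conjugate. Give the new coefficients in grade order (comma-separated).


Clifford conjugate sign for grade k: (-1)^(k(k+1)/2)
Grade 0: (-1)^(0*1/2) = (-1)^0 = 1, coeff -4 -> -4
Grade 1: (-1)^(1*2/2) = (-1)^1 = -1, coeff 5 -> -5
Grade 2: (-1)^(2*3/2) = (-1)^3 = -1, coeff -2 -> 2
Conjugated coefficients: -4, -5, 2


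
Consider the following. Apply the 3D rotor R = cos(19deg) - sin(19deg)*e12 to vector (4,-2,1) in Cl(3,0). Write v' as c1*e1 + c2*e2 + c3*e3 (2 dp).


Rotor R = cos(19deg) - sin(19deg)*e12
Rotation angle theta = 2 * 19 = 38 degrees in the e12 plane (e1 -> e2).
The component perpendicular to the plane (e3) is invariant: v'_3 = v3 = 1.00
cos(38deg) = 0.7880, sin(38deg) = 0.6157
v'_1 = v1*cos(theta) - v2*sin(theta) = 4*0.7880 - (-2)*0.6157 = 4.38
v'_2 = v1*sin(theta) + v2*cos(theta) = 4*0.6157 + (-2)*0.7880 = 0.89
v' = 4.38*e1 + 0.89*e2 + 1.00*e3


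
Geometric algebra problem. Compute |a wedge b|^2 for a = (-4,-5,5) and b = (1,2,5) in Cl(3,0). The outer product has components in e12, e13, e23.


a wedge b = (a1*b2 - a2*b1)*e12 + (a1*b3 - a3*b1)*e13 + (a2*b3 - a3*b2)*e23
e12 coeff: (-4)*2 - (-5)*1 = -8 - (-5) = -3
e13 coeff: (-4)*5 - 5*1 = -20 - 5 = -25
e23 coeff: (-5)*5 - 5*2 = -25 - 10 = -35
|a wedge b|^2 = (-3)^2 + (-25)^2 + (-35)^2
= 9 + 625 + 1225
= 1859


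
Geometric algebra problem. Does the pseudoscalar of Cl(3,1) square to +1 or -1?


The pseudoscalar I = e1...e_n (product of all n generators) of Cl(p,q) satisfies I^2 = (-1)^(q + n(n-1)/2).
p = 3, q = 1, n = p + q = 4
n(n-1)/2 = 4 * 3 / 2 = 6
Exponent = q + n(n-1)/2 = 1 + 6 = 7
I^2 = (-1)^7 = -1


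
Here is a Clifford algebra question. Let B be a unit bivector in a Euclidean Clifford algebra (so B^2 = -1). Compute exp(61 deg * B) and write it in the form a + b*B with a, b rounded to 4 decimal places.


For a unit bivector B with B^2 = -1, the exponential series gives
e^(theta*B) = cos(theta) + sin(theta)*B (the GA analogue of Euler's formula).
theta = 61 degrees = 1.064651 rad
cos(61 deg) = 0.4848
sin(61 deg) = 0.8746
exp(theta*B) = 0.4848 + 0.8746*B


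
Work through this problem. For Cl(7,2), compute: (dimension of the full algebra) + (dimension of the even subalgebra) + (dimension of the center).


n = 7 + 2 = 9
Total dim = 2^9 = 512
Even subalgebra dim = 2^8 = 256
n is odd, so center dim = 2
Sum = 512 + 256 + 2 = 770


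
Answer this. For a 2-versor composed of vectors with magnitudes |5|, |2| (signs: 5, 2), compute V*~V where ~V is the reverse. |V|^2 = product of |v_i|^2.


Each vector v_i has |v_i|^2 = s_i^2
Squared scales: 5^2 = 25, 2^2 = 4
|V|^2 = 25 * 4
= 100


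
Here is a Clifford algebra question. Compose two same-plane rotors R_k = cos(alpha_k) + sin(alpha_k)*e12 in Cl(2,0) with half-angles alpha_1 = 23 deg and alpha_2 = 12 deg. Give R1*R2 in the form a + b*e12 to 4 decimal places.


Same-plane rotors commute and their half-angles add:
R1*R2 = cos(a1 + a2) + sin(a1 + a2)*e12.
a1 + a2 = 23 + 12 = 35 deg
cos(35 deg) = 0.8192
sin(35 deg) = 0.5736
R1*R2 = 0.8192 + 0.5736*e12


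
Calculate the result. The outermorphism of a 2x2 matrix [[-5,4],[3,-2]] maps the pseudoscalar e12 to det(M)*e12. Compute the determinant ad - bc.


The outermorphism of a linear map f sends e1^e2 to f(e1)^f(e2).
f(e1) = -5*e1 + 3*e2
f(e2) = 4*e1 - 2*e2
f(e1) ^ f(e2) = (-5*e1 + 3*e2) ^ (4*e1 - 2*e2)
= (-5)*(-2)*e12 + 3*4*e21
= (10 - 12)*e12
= -2*e12
Coefficient = -2


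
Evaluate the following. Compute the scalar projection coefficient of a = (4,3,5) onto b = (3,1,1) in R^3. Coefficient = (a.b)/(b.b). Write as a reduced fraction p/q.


Projection coefficient = (a . b) / (b . b)
a . b = 4*3 + 3*1 + 5*1
= 12 + 3 + 5 = 20
b . b = 3^2 + 1^2 + 1^2
= 9 + 1 + 1 = 11
Coefficient = 20/11
In lowest terms: 20/11


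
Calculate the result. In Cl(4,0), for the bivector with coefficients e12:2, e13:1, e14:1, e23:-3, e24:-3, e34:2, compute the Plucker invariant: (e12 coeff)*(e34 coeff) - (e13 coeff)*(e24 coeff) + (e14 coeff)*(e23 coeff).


Plucker relation: af - be + cd
a*f = 2*2 = 4
b*e = 1*(-3) = -3
c*d = 1*(-3) = -3
af - be + cd = 4 - (-3) + (-3)
= 4


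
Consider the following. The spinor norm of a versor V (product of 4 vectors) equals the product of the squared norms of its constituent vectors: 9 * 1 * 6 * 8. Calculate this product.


Spinor norm N(V) = |v1|^2 * |v2|^2 * ... * |v4|^2
= 9 * 1 * 6 * 8
Running product: 9, 9, 54, 432
N(V) = 432


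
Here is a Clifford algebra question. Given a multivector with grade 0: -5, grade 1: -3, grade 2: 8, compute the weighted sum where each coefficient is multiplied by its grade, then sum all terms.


Grade-weighted sum = sum of grade_k * coefficient_k
0*(-5) = 0
1*(-3) = -3
2*8 = 16
Total = 0 + (-3) + 16 = 13


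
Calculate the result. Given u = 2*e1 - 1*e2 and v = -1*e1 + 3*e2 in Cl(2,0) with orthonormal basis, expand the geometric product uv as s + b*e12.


Expand: (2*e1 - 1*e2)(-1*e1 + 3*e2)
= 2*(-1)*e1e1 + 2*3*e1e2 + (-1)*(-1)*e2e1 + (-1)*3*e2e2
Using e1^2 = e2^2 = 1, e2e1 = -e1e2:
Scalar part s = 2*(-1) + (-1)*3 = -2 + (-3) = -5
Bivector part b = 2*3 - (-1)*(-1) = 6 - 1 = 5
uv = -5 + 5*e12


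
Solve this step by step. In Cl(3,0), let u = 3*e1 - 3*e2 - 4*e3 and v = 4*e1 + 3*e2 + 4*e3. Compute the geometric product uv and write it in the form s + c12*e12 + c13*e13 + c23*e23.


In Cl(3,0): e_i^2 = 1, e_ie_j = -e_je_i for i != j.
Scalar part = u . v = 3*4 + (-3)*3 + (-4)*4
= 12 + (-9) + (-16) = -13
e12 coeff = 3*3 - (-3)*4 = 9 - (-12) = 21
e13 coeff = 3*4 - (-4)*4 = 12 - (-16) = 28
e23 coeff = (-3)*4 - (-4)*3 = -12 - (-12) = 0
uv = -13 + 21*e12 + 28*e13 + 0*e23


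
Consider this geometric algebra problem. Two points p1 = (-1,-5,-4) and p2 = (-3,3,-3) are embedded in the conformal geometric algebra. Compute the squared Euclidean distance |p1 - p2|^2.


p1 - p2 = (2, -8, -1)
|p1 - p2|^2 = 2^2 + (-8)^2 + (-1)^2
= 4 + 64 + 1
= 69


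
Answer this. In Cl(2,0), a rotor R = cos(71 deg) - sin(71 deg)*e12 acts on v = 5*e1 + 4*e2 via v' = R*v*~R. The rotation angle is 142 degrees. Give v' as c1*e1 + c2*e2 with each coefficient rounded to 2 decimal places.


Rotor R = cos(71deg) - sin(71deg)*e12
Rotation angle theta = 2 * 71 = 142 degrees
v' = R*v*~R rotates v by theta.
cos(142deg) = -0.7880, sin(142deg) = 0.6157
v'_1 = 5*cos(142deg) - 4*sin(142deg)
= 5*(-0.7880) - 4*0.6157
= -6.40
v'_2 = 5*sin(142deg) + 4*cos(142deg)
= 5*0.6157 + 4*(-0.7880)
= -0.07
v' = -6.40*e1 - 0.07*e2


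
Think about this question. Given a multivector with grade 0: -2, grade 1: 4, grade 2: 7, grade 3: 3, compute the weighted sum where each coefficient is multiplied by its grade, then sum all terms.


Grade-weighted sum = sum of grade_k * coefficient_k
0*(-2) = 0
1*4 = 4
2*7 = 14
3*3 = 9
Total = 0 + 4 + 14 + 9 = 27


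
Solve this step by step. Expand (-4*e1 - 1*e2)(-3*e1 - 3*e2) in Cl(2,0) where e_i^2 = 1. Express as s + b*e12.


Expand: (-4*e1 - 1*e2)(-3*e1 - 3*e2)
= (-4)*(-3)*e1e1 + (-4)*(-3)*e1e2 + (-1)*(-3)*e2e1 + (-1)*(-3)*e2e2
Using e1^2 = e2^2 = 1, e2e1 = -e1e2:
Scalar part s = (-4)*(-3) + (-1)*(-3) = 12 + 3 = 15
Bivector part b = (-4)*(-3) - (-1)*(-3) = 12 - 3 = 9
uv = 15 + 9*e12


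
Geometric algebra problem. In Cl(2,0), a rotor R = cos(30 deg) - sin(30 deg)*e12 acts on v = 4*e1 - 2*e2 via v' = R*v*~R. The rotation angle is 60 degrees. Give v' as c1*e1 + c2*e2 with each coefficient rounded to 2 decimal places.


Rotor R = cos(30deg) - sin(30deg)*e12
Rotation angle theta = 2 * 30 = 60 degrees
v' = R*v*~R rotates v by theta.
cos(60deg) = 0.5000, sin(60deg) = 0.8660
v'_1 = 4*cos(60deg) - (-2)*sin(60deg)
= 4*0.5000 - (-2)*0.8660
= 3.73
v'_2 = 4*sin(60deg) + (-2)*cos(60deg)
= 4*0.8660 + (-2)*0.5000
= 2.46
v' = 3.73*e1 + 2.46*e2


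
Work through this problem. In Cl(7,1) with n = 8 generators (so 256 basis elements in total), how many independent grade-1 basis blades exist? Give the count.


Number of grade-k basis blades in Cl(p,q) with n = p + q is C(n, k).
n = 7 + 1 = 8
C(8, 1) = 8! / (1! * 7!)
= 40320 / (1 * 5040)
= 8


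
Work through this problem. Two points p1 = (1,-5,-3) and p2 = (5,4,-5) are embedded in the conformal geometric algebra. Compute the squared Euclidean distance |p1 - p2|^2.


p1 - p2 = (-4, -9, 2)
|p1 - p2|^2 = (-4)^2 + (-9)^2 + 2^2
= 16 + 81 + 4
= 101


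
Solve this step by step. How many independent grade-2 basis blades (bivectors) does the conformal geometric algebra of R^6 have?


The conformal model of R^6 uses Cl(7,1) with m = 6 + 2 = 8 generators.
Number of grade-2 blades = C(m, 2) = C(8, 2)
= 8*7/2 = 28


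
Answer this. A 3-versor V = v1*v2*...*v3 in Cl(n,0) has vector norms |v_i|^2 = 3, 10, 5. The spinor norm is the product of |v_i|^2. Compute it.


Spinor norm N(V) = |v1|^2 * |v2|^2 * ... * |v3|^2
= 3 * 10 * 5
Running product: 3, 30, 150
N(V) = 150


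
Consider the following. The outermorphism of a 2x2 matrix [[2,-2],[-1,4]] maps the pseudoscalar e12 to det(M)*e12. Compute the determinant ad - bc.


The outermorphism of a linear map f sends e1^e2 to f(e1)^f(e2).
f(e1) = 2*e1 - 1*e2
f(e2) = -2*e1 + 4*e2
f(e1) ^ f(e2) = (2*e1 - 1*e2) ^ (-2*e1 + 4*e2)
= 2*4*e12 + (-1)*(-2)*e21
= (8 - 2)*e12
= 6*e12
Coefficient = 6


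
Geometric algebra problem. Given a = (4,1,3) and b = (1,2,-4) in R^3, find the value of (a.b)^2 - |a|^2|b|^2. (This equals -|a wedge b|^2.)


a . b = 4*1 + 1*2 + 3*(-4)
= 4 + 2 + (-12) = -6
|a|^2 = 4^2 + 1^2 + 3^2 = 26
|b|^2 = 1^2 + 2^2 + (-4)^2 = 21
(a.b)^2 = (-6)^2 = 36
|a|^2 * |b|^2 = 26 * 21 = 546
Result = 36 - 546 = -510
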